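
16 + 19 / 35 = 579 / 35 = 16.54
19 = 19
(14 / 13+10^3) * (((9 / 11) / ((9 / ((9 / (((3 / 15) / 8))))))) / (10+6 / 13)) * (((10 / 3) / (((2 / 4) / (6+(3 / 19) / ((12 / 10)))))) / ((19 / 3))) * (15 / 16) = 5116942125 / 270028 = 18949.67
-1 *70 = -70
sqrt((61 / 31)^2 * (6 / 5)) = 61 * sqrt(30) / 155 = 2.16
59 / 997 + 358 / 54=180056 / 26919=6.69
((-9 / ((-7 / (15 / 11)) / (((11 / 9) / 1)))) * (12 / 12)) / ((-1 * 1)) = -15 / 7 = -2.14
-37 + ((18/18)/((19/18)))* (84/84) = -685/19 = -36.05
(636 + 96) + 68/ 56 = 10265/ 14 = 733.21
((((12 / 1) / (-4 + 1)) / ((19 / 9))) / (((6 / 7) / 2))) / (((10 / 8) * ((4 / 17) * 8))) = -357 / 190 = -1.88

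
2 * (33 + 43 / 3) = 284 / 3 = 94.67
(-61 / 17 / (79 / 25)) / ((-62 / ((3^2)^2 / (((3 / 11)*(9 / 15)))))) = 754875 / 83266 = 9.07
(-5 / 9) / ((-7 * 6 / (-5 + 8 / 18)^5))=-579281005 / 22320522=-25.95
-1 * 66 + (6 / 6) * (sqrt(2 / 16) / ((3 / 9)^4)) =-66 + 81 * sqrt(2) / 4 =-37.36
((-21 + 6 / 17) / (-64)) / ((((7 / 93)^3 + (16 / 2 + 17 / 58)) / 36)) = 73687949127 / 52620523096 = 1.40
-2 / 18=-1 / 9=-0.11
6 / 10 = 3 / 5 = 0.60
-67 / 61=-1.10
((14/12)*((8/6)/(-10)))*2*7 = -98/45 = -2.18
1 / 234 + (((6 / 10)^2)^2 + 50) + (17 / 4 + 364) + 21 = 128519783 / 292500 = 439.38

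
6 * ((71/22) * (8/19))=1704/209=8.15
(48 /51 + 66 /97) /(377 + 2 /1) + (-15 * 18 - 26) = -184988742 /624971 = -296.00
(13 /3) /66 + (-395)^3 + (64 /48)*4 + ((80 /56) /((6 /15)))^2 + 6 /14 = -597932866961 /9702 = -61629856.42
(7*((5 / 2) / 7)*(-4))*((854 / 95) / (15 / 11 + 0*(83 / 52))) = -65.92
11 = 11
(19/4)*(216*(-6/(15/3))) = -6156/5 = -1231.20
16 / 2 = 8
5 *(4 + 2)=30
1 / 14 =0.07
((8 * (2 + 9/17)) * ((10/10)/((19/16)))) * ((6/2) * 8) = 132096/323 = 408.97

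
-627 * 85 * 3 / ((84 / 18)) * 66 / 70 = -3165723 / 98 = -32303.30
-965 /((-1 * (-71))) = -965 /71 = -13.59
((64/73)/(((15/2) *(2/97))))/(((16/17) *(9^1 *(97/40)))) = 544/1971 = 0.28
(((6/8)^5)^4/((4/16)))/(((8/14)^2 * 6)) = 56950811883/8796093022208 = 0.01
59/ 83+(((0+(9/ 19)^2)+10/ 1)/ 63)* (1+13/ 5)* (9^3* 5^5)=279164320343/ 209741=1330995.47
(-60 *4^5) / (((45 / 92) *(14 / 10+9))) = -12077.95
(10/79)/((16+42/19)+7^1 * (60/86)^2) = 175655/29998433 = 0.01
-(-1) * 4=4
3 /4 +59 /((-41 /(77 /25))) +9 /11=-129167 /45100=-2.86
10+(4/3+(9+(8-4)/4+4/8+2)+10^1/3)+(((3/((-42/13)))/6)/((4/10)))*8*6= 361/42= 8.60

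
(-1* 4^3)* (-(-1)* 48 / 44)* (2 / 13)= -10.74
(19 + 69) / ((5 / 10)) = 176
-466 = -466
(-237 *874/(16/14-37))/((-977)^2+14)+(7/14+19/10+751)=300847961187/399317155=753.41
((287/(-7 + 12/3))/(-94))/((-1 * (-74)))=287/20868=0.01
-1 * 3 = -3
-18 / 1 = -18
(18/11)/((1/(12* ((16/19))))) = 3456/209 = 16.54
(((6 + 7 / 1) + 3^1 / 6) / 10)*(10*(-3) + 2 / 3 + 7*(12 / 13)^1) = -2007 / 65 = -30.88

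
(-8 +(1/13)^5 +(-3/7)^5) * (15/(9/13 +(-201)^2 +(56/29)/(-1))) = -2175555886500/731111740976617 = -0.00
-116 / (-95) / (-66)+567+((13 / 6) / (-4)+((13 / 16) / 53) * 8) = 566.56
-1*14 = -14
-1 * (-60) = 60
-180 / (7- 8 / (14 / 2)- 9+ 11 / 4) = 5040 / 11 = 458.18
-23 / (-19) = 23 / 19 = 1.21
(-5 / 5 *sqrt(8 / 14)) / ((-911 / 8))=16 *sqrt(7) / 6377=0.01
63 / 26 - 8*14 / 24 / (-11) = 2443 / 858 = 2.85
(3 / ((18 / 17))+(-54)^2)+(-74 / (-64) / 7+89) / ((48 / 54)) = 16230919 / 5376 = 3019.14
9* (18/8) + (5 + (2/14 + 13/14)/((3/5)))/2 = 331/14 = 23.64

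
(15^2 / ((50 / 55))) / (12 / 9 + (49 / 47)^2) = 102.26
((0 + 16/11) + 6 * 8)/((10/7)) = 1904/55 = 34.62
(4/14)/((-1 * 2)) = -1/7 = -0.14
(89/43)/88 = 89/3784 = 0.02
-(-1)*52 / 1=52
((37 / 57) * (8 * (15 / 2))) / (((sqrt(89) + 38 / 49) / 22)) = 83.93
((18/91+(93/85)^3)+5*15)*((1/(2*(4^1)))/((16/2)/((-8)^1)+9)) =2137826931/1788332000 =1.20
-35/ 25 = -7/ 5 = -1.40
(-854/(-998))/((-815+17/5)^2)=10675/8217214636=0.00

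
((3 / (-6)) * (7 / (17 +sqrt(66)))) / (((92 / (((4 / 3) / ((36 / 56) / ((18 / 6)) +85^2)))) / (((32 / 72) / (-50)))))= 1666 / 350199272475 - 98 * sqrt(66) / 350199272475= 0.00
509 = 509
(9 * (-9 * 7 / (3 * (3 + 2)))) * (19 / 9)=-399 / 5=-79.80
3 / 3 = 1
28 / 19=1.47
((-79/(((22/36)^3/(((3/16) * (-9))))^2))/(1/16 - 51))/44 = 1.93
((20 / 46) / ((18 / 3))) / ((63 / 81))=15 / 161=0.09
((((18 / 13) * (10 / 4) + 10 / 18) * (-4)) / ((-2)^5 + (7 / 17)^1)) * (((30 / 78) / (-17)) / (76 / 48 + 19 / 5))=-188000 / 87939657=-0.00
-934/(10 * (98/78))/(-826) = 18213/202370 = 0.09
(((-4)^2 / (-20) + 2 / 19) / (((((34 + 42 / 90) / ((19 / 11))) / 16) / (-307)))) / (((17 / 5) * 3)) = 147360 / 8789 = 16.77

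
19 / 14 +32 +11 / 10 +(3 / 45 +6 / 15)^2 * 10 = 2308 / 63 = 36.63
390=390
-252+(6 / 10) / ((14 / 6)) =-8811 / 35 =-251.74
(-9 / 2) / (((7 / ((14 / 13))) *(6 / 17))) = -51 / 26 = -1.96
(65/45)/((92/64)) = 208/207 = 1.00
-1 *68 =-68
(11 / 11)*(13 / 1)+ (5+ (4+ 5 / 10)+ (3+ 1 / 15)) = 767 / 30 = 25.57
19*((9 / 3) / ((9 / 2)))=38 / 3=12.67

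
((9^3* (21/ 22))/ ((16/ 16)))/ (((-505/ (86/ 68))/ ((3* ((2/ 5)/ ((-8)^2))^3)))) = -1974861/ 1547223040000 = -0.00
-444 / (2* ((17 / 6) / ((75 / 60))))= -1665 / 17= -97.94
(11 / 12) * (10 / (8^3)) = 55 / 3072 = 0.02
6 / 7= 0.86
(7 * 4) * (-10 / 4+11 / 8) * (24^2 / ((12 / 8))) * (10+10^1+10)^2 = -10886400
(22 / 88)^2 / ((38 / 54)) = 27 / 304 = 0.09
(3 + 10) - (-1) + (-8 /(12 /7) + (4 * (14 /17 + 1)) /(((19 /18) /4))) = 36.97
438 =438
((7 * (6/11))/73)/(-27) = -14/7227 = -0.00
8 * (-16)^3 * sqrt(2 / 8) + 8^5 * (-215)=-7061504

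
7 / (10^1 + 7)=0.41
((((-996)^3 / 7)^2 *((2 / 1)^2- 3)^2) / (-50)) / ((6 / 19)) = -1545711312736945152 / 1225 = -1261805153254649.10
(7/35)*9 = 9/5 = 1.80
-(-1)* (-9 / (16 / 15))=-135 / 16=-8.44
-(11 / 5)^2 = -121 / 25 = -4.84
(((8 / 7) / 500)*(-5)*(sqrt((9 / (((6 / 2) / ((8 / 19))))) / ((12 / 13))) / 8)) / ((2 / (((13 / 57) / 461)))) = -13*sqrt(494) / 698968200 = -0.00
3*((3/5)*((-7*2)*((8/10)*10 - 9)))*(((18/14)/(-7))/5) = -162/175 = -0.93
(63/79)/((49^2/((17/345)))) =51/3116155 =0.00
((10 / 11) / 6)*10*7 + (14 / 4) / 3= 259 / 22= 11.77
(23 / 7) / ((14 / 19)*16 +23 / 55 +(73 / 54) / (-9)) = 11681010 / 42865319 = 0.27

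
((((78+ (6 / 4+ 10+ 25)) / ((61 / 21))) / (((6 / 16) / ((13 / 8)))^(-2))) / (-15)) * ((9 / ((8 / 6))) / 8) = -389529 / 3298880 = -0.12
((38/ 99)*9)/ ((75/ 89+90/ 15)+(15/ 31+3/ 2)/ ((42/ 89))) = 2935576/ 9387103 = 0.31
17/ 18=0.94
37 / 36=1.03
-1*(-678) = 678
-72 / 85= -0.85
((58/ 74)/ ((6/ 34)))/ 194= 493/ 21534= 0.02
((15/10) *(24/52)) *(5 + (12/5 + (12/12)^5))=378/65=5.82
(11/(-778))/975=-11/758550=-0.00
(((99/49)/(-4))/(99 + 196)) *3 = -297/57820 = -0.01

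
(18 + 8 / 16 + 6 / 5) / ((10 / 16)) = 788 / 25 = 31.52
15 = 15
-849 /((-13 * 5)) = 849 /65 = 13.06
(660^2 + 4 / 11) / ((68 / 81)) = 97029981 / 187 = 518876.90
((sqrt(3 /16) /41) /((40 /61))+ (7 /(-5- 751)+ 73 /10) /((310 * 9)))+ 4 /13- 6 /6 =-435749 /631800+ 61 * sqrt(3) /6560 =-0.67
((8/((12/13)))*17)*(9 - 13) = -1768/3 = -589.33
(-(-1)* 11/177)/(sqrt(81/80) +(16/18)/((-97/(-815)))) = 1669641600/197006873509 - 100601028* sqrt(5)/197006873509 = 0.01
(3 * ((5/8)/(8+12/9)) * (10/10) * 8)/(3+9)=15/112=0.13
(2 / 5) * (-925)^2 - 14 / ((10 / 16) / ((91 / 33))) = 56461058 / 165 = 342188.23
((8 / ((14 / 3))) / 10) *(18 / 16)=27 / 140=0.19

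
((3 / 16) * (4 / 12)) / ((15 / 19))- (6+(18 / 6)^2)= -3581 / 240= -14.92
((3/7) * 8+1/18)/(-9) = -0.39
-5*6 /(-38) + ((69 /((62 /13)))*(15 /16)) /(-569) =8211075 /10724512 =0.77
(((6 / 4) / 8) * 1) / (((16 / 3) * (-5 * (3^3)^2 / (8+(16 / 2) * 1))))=-1 / 6480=-0.00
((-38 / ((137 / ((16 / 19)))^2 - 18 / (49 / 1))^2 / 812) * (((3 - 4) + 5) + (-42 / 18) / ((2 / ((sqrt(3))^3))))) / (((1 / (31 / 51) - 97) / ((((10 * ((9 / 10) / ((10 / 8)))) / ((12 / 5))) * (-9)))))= -178740559872 / 2362213859634035467559 + 156397989888 * sqrt(3) / 2362213859634035467559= 0.00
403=403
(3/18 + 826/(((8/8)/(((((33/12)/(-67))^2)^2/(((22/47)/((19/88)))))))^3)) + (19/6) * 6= 16166474640369171151629657549628363/843468242106217543750306542649344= 19.17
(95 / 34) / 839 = 95 / 28526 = 0.00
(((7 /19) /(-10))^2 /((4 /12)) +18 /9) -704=-702.00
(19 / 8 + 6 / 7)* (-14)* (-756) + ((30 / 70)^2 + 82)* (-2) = 1668187 / 49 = 34044.63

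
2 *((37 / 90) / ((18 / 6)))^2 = 0.04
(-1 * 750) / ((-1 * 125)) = 6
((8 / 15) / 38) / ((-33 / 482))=-1928 / 9405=-0.20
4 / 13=0.31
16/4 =4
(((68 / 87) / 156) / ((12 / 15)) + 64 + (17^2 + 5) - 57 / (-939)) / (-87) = -1521081361 / 369579132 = -4.12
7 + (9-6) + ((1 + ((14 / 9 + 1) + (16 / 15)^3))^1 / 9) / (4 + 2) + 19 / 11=11843653 / 1002375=11.82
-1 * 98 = -98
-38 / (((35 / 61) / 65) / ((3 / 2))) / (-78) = 1159 / 14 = 82.79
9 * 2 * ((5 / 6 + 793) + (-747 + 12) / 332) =2365359 / 166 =14249.15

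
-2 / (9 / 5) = -1.11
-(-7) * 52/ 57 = 364/ 57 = 6.39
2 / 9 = 0.22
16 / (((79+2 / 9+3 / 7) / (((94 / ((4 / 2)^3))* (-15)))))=-35.40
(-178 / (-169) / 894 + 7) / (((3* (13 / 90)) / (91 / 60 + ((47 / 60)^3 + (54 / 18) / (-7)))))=125450645329 / 4949577360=25.35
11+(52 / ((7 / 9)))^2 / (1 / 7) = 219101 / 7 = 31300.14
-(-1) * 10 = 10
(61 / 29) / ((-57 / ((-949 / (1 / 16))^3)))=213544514719744 / 1653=129186034313.21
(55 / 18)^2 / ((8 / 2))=3025 / 1296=2.33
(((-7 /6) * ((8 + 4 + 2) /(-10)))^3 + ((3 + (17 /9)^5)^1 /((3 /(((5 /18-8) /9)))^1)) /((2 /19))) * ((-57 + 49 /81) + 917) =-59491.13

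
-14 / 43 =-0.33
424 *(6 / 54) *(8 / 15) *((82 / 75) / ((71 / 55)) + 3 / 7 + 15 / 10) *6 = 418.43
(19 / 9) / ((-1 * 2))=-19 / 18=-1.06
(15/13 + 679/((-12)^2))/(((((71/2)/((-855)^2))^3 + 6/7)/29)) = 96812033265638718890625/487541145868224639802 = 198.57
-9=-9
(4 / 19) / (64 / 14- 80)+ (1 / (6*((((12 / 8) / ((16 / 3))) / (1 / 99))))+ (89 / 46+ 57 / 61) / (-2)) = -18544345 / 12955302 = -1.43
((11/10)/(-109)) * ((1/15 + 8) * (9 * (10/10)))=-3993/5450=-0.73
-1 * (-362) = 362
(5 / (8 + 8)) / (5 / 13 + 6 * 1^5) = 65 / 1328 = 0.05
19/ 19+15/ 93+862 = 26758/ 31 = 863.16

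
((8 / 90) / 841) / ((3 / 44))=176 / 113535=0.00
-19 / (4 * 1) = -19 / 4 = -4.75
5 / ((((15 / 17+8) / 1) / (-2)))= -1.13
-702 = -702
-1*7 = -7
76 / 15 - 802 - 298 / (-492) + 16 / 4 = -974563 / 1230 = -792.33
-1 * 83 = -83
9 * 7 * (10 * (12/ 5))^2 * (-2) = -72576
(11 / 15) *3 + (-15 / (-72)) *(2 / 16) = 2137 / 960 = 2.23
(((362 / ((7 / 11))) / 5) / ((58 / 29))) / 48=1991 / 1680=1.19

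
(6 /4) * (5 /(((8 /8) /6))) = 45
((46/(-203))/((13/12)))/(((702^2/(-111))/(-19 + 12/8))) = -4255/5160753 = -0.00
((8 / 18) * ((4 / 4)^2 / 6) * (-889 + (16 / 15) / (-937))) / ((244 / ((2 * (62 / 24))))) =-387342241 / 277783020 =-1.39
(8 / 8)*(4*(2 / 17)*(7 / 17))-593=-171321 / 289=-592.81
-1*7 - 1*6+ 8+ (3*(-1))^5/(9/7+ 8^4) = -145106/28681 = -5.06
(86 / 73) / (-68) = -43 / 2482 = -0.02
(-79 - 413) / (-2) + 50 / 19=4724 / 19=248.63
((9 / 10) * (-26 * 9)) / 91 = -81 / 35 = -2.31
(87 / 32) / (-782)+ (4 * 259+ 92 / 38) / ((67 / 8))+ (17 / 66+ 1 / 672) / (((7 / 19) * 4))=12791367119761 / 103020855168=124.16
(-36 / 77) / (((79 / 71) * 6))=-426 / 6083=-0.07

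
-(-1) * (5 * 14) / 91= 10 / 13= 0.77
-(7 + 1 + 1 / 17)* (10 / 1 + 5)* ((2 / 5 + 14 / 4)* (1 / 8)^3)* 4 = -16029 / 4352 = -3.68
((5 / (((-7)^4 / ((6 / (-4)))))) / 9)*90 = -75 / 2401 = -0.03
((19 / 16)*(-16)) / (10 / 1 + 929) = -19 / 939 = -0.02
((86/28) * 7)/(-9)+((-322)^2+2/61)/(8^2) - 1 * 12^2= 25889507/17568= 1473.67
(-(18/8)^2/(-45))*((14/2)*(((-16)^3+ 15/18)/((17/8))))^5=-9633505145223189272938224448/191680695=-50258087520097886085.70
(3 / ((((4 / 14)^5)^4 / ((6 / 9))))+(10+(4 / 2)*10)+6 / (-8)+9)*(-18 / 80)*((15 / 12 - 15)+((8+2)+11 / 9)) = 86559012352.32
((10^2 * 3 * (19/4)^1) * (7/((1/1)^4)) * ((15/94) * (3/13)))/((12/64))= 1197000/611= 1959.08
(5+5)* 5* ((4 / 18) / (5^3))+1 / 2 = 53 / 90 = 0.59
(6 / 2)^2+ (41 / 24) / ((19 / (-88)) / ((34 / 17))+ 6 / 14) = 16979 / 1185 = 14.33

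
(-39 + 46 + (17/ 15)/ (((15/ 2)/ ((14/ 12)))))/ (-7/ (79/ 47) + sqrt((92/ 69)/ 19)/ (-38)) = -215887717759/ 125283870900 + 143599169*sqrt(57)/ 375851612700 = -1.72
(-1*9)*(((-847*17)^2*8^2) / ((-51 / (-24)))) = -56198951424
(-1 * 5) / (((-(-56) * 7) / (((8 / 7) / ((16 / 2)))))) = -5 / 2744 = -0.00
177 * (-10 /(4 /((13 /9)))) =-3835 /6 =-639.17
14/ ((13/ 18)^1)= 252/ 13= 19.38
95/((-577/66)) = -10.87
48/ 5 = 9.60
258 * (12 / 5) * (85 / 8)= 6579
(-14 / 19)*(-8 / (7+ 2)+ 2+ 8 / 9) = -28 / 19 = -1.47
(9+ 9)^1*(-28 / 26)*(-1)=252 / 13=19.38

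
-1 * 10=-10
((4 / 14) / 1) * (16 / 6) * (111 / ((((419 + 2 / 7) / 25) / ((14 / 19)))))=41440 / 11153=3.72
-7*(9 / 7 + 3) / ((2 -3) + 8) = -30 / 7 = -4.29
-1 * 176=-176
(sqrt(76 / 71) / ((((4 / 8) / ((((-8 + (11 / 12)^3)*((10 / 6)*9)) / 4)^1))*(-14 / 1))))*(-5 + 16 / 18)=-2311205*sqrt(1349) / 5152896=-16.47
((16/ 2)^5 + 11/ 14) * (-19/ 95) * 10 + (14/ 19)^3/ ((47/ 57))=-7783774197/ 118769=-65537.09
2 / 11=0.18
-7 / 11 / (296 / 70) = -245 / 1628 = -0.15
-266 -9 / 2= -541 / 2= -270.50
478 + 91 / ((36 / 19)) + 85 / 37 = 703729 / 1332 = 528.33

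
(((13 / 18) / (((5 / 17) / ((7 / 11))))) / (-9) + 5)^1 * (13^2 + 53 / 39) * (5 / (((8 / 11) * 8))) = 71427983 / 101088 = 706.59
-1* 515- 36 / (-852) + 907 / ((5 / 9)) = 396763 / 355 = 1117.64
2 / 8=1 / 4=0.25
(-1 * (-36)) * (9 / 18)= 18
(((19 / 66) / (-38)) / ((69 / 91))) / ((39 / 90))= -35 / 1518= -0.02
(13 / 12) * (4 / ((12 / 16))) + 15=187 / 9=20.78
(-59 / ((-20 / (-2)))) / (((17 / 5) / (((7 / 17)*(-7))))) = 2891 / 578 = 5.00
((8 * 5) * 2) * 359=28720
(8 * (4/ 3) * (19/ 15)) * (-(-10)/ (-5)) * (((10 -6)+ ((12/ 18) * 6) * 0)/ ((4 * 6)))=-608/ 135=-4.50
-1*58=-58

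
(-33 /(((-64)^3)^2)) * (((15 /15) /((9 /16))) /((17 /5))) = -55 /219043332096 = -0.00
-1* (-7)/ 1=7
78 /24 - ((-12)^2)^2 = -82931 /4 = -20732.75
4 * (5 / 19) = 20 / 19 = 1.05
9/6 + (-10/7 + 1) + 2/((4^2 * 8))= 487/448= 1.09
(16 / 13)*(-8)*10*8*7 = -71680 / 13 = -5513.85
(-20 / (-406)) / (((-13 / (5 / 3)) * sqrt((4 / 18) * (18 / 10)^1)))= -25 * sqrt(10) / 7917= -0.01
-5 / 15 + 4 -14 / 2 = -10 / 3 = -3.33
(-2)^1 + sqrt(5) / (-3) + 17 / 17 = -1 - sqrt(5) / 3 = -1.75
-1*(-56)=56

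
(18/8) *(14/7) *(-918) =-4131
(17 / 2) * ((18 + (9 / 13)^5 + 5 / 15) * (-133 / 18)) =-23286335191 / 20049822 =-1161.42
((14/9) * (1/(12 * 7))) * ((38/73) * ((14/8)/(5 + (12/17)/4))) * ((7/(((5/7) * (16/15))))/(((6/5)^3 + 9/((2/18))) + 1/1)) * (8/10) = 2769725/9681636096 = 0.00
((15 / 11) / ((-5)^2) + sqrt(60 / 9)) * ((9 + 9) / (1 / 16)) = 864 / 55 + 192 * sqrt(15) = 759.32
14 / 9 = 1.56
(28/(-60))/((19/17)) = -119/285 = -0.42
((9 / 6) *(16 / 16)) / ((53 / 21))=63 / 106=0.59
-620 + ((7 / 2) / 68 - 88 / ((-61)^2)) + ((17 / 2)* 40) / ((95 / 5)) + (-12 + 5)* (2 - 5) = -5587096795 / 9615064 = -581.08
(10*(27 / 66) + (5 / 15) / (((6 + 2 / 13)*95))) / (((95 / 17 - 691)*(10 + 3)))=-0.00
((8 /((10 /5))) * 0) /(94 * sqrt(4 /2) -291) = 0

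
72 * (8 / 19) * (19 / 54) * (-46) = -1472 / 3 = -490.67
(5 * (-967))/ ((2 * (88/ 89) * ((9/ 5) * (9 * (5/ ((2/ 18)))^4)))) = -86063/ 2338340400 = -0.00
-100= -100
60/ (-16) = -15/ 4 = -3.75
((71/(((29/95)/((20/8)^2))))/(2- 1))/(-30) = -33725/696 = -48.46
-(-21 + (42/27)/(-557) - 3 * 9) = 240638/5013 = 48.00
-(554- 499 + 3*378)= -1189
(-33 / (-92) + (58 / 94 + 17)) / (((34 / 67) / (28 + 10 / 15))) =74643829 / 73508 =1015.45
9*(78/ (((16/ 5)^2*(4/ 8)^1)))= 8775/ 64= 137.11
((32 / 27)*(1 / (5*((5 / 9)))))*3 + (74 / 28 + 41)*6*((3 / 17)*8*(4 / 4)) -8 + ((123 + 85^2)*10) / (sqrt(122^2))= 175169788 / 181475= 965.26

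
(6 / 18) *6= 2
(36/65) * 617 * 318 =7063416/65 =108667.94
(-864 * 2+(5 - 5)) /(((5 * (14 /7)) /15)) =-2592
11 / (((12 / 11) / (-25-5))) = -605 / 2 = -302.50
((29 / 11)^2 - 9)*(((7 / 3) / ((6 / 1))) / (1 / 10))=-8680 / 1089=-7.97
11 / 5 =2.20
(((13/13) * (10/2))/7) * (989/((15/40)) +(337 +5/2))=89305/42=2126.31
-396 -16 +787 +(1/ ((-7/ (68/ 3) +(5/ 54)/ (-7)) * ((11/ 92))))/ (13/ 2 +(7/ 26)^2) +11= 25760950786/ 67428449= 382.05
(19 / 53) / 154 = 19 / 8162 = 0.00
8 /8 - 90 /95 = 1 /19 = 0.05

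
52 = 52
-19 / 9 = -2.11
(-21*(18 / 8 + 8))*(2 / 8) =-861 / 16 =-53.81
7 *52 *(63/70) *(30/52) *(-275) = -51975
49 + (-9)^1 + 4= 44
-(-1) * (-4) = -4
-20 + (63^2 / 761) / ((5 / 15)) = -3313 / 761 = -4.35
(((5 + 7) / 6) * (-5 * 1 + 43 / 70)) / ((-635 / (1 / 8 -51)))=-124949 / 177800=-0.70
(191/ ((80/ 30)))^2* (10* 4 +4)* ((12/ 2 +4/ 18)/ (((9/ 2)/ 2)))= 5618074/ 9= 624230.44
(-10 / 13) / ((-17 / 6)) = 60 / 221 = 0.27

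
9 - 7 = 2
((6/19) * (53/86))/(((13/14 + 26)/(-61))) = -135786/308009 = -0.44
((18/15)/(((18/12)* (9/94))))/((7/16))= 6016/315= 19.10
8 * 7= 56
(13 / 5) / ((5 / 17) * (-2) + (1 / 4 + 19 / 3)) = 2652 / 6115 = 0.43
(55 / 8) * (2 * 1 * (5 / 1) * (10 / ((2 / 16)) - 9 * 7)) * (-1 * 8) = -9350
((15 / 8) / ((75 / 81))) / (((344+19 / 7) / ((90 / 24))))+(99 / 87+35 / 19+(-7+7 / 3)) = -71238493 / 42792864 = -1.66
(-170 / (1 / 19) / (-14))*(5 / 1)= 8075 / 7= 1153.57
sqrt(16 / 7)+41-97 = -56+4 * sqrt(7) / 7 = -54.49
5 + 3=8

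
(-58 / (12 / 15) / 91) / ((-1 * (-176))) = -145 / 32032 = -0.00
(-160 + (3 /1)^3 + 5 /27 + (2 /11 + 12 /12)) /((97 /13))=-508235 /28809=-17.64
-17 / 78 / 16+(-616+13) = -752561 / 1248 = -603.01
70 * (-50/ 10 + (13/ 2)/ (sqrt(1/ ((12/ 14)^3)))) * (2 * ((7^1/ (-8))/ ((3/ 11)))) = 13475/ 6 - 715 * sqrt(42)/ 2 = -71.03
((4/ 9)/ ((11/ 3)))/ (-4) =-0.03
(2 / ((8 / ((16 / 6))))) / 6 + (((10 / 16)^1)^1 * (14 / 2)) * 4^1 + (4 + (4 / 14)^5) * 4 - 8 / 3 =9363803 / 302526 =30.95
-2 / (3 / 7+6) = -14 / 45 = -0.31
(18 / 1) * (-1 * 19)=-342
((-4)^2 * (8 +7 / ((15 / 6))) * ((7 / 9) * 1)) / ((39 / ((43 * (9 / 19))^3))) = 12983175072 / 445835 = 29121.03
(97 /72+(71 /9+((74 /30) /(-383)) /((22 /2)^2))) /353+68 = 400624343507 /5889268440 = 68.03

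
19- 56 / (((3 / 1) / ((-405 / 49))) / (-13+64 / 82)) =-535627 / 287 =-1866.30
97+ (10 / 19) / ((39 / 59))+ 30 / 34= 1243054 / 12597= 98.68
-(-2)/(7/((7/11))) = 2/11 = 0.18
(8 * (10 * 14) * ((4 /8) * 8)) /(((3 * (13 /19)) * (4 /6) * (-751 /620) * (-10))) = 2638720 /9763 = 270.28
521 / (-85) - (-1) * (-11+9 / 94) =-136099 / 7990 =-17.03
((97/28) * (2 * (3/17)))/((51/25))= 2425/4046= 0.60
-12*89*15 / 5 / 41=-3204 / 41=-78.15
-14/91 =-2/13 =-0.15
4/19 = 0.21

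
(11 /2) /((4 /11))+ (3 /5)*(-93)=-1627 /40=-40.68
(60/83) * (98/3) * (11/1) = 21560/83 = 259.76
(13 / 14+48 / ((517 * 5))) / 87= 34277 / 3148530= 0.01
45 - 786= -741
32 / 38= 16 / 19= 0.84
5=5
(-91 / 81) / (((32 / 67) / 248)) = -583.35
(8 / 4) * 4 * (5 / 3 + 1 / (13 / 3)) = 592 / 39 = 15.18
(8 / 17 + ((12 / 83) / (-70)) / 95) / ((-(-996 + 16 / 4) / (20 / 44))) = 0.00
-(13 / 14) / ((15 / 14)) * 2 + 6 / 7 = -0.88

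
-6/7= -0.86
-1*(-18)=18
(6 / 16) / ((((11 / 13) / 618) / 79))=21637.02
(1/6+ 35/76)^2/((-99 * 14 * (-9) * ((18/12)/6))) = 1859/14737464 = 0.00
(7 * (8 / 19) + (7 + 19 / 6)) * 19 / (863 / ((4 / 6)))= 1495 / 7767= 0.19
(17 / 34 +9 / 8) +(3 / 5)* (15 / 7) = 163 / 56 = 2.91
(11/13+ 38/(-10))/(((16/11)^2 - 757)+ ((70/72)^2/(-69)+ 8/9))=2077498368/530309504465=0.00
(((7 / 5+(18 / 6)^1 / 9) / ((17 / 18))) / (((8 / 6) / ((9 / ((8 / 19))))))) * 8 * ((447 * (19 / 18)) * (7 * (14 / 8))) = 925117011 / 680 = 1360466.19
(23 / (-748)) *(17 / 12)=-23 / 528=-0.04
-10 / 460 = -0.02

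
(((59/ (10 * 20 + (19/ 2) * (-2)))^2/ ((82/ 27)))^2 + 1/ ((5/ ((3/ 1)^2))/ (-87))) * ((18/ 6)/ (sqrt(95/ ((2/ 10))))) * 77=-68700318525386163 * sqrt(19)/ 180418892640100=-1659.79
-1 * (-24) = 24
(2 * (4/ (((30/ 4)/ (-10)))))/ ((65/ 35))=-224/ 39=-5.74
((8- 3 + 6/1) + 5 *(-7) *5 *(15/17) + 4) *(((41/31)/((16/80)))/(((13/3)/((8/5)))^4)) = -6447734784/376291175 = -17.13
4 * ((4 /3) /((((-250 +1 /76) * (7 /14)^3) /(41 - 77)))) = 6.14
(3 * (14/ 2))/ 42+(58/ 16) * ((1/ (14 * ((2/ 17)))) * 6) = 1535/ 112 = 13.71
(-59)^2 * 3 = 10443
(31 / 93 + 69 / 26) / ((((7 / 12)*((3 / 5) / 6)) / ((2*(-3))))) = -27960 / 91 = -307.25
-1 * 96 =-96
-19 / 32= -0.59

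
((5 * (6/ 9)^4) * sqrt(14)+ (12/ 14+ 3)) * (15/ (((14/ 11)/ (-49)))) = -4455/ 2 - 15400 * sqrt(14)/ 27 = -4361.63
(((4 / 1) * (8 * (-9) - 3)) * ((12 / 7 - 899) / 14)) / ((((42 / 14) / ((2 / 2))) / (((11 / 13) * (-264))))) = -912001200 / 637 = -1431713.03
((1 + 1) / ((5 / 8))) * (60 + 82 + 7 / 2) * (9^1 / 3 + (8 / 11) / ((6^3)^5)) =188132766953569 / 134688407040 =1396.80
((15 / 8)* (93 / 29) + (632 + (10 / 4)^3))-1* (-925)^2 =-49588339 / 58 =-854971.36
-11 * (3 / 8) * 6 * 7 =-693 / 4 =-173.25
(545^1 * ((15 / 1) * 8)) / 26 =32700 / 13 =2515.38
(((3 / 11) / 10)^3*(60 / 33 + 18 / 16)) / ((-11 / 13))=-90909 / 1288408000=-0.00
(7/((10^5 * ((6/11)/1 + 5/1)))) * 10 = 77/610000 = 0.00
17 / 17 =1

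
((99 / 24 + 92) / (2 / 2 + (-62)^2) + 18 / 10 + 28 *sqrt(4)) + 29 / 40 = 1171 / 20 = 58.55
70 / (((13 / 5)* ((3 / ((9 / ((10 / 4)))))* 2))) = 210 / 13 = 16.15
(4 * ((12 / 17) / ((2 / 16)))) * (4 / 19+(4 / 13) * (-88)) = -2548224 / 4199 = -606.86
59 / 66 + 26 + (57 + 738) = 821.89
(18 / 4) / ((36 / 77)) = 9.62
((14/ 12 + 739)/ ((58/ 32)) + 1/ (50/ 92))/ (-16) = -446101/ 17400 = -25.64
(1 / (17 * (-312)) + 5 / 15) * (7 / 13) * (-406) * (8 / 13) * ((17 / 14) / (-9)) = 119567 / 19773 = 6.05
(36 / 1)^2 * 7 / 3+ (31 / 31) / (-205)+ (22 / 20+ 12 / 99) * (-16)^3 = -13381777 / 6765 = -1978.09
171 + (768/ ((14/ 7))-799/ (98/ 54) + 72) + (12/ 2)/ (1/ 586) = 181434/ 49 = 3702.73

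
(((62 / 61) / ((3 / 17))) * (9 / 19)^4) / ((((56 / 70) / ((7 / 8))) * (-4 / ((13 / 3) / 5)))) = -34960653 / 508773184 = -0.07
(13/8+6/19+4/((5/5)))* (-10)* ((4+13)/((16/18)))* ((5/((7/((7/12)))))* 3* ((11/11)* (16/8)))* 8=-3453975/152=-22723.52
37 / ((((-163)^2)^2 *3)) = 37 / 2117735283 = 0.00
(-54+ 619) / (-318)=-565 / 318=-1.78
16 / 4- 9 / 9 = 3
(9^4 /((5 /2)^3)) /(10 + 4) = 26244 /875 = 29.99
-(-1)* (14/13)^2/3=196/507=0.39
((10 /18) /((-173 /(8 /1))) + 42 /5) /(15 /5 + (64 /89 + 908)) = 0.01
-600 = -600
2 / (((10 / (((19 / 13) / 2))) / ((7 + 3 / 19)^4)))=171051008 / 445835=383.66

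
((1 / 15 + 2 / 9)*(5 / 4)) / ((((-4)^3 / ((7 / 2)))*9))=-91 / 41472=-0.00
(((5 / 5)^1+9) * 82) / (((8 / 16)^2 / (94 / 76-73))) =-235383.16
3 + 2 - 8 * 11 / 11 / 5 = 17 / 5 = 3.40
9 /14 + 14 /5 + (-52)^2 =189521 /70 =2707.44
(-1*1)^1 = -1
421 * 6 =2526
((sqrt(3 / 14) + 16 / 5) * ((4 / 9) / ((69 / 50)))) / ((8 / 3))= 25 * sqrt(42) / 2898 + 80 / 207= 0.44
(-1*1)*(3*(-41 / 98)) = 123 / 98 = 1.26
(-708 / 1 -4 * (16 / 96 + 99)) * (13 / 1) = -43082 / 3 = -14360.67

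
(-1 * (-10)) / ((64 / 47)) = 7.34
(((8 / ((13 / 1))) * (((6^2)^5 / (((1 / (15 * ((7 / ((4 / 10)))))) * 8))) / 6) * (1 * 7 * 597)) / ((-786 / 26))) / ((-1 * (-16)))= -230314719600 / 131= -1758127630.53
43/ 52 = 0.83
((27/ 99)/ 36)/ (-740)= -1/ 97680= -0.00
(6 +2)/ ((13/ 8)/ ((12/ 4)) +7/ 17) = 3264/ 389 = 8.39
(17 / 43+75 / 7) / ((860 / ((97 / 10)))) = 40546 / 323575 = 0.13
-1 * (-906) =906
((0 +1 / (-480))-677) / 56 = -46423 / 3840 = -12.09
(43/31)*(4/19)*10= 1720/589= 2.92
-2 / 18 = -1 / 9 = -0.11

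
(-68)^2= 4624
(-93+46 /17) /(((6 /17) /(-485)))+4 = 744499 /6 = 124083.17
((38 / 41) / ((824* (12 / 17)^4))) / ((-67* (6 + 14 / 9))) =-93347 / 10430337024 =-0.00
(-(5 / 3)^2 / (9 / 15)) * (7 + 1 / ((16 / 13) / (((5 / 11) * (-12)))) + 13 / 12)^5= -101623752150125 / 33812979552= -3005.47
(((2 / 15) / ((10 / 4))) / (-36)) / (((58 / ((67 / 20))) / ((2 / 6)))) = -67 / 2349000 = -0.00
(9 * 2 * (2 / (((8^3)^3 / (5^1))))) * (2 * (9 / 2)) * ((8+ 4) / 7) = 1215 / 58720256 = 0.00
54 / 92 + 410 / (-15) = -3691 / 138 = -26.75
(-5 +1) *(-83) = 332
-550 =-550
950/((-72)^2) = 475/2592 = 0.18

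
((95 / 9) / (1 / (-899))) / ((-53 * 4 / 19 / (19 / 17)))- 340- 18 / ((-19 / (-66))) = 548.00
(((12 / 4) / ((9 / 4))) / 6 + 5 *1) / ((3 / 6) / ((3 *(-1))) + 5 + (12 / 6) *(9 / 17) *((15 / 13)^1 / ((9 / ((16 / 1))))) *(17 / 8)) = 1222 / 2211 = 0.55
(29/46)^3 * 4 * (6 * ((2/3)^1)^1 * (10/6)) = 6.68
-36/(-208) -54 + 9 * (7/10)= -12357/260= -47.53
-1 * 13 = -13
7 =7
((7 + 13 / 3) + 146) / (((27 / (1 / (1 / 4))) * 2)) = 944 / 81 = 11.65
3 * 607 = 1821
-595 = -595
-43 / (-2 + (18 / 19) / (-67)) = 54739 / 2564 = 21.35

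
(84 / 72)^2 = 49 / 36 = 1.36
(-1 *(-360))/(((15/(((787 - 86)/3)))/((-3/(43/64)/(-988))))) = 269184/10621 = 25.34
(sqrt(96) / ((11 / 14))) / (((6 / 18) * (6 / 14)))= 87.29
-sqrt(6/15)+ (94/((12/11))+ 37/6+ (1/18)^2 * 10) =14963/162 -sqrt(10)/5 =91.73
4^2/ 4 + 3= 7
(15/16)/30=0.03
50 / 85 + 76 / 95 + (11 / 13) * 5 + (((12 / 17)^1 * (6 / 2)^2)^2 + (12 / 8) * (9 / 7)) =12599177 / 262990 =47.91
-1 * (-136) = 136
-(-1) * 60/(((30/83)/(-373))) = -61918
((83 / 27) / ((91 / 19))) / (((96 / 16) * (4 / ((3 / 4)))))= 1577 / 78624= 0.02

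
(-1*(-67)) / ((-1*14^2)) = -0.34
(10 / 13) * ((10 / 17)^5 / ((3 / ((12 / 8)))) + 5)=5499450 / 1419857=3.87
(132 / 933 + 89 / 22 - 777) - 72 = -844.81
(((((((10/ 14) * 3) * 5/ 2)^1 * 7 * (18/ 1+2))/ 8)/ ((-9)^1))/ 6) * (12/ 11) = -125/ 66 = -1.89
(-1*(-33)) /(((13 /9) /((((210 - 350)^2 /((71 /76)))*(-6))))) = -2654467200 /923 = -2875912.46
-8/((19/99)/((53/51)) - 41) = 6996/35693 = 0.20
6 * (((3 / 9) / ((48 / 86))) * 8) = 86 / 3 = 28.67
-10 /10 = -1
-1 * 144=-144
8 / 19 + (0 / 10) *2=8 / 19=0.42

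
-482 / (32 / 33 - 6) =7953 / 83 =95.82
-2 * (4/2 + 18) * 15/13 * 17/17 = -600/13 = -46.15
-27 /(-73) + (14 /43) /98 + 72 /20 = 436514 /109865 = 3.97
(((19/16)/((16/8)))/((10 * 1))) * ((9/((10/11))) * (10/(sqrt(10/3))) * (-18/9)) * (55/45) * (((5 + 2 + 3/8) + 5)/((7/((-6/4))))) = 682803 * sqrt(30)/179200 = 20.87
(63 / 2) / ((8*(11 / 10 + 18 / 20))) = 63 / 32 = 1.97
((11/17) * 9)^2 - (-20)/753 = 7385933/217617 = 33.94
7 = 7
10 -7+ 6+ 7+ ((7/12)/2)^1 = 391/24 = 16.29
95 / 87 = 1.09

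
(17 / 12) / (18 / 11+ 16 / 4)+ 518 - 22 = 369211 / 744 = 496.25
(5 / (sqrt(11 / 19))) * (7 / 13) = 35 * sqrt(209) / 143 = 3.54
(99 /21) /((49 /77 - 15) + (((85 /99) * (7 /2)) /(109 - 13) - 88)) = -627264 /13615931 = -0.05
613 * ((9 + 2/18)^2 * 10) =41218120/81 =508865.68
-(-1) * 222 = 222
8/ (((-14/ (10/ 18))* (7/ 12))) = -80/ 147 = -0.54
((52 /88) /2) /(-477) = -13 /20988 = -0.00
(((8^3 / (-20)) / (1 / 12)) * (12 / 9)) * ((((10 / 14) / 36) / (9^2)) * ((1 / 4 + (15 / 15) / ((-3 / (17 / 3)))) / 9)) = 7552 / 413343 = 0.02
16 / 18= 8 / 9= 0.89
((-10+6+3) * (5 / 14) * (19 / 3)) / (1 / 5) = -475 / 42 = -11.31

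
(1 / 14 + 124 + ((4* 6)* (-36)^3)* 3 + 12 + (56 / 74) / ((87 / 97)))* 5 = -756904895465 / 45066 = -16795475.42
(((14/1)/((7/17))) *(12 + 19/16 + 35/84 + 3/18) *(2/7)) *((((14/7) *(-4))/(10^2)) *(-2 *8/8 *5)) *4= 44948/105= 428.08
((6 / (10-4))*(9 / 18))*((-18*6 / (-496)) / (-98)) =-27 / 24304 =-0.00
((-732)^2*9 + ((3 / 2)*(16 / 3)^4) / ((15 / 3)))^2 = 423877727728509184 / 18225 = 23258037186749.48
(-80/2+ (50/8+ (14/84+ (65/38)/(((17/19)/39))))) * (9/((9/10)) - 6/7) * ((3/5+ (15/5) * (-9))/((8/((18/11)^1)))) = -1203696/595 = -2023.02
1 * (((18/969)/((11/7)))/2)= 21/3553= 0.01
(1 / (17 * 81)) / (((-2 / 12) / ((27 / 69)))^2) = 36 / 8993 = 0.00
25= 25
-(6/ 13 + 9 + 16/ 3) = -14.79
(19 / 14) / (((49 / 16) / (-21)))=-456 / 49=-9.31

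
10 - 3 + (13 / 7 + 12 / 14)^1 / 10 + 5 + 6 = 1279 / 70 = 18.27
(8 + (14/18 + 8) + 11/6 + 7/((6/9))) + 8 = 37.11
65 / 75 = 13 / 15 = 0.87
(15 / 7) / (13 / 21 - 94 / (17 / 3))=-765 / 5701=-0.13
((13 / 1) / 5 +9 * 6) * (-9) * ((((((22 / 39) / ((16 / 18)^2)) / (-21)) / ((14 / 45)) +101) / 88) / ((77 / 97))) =-1016181584667 / 1381219840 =-735.71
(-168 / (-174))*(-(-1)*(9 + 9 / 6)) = 294 / 29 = 10.14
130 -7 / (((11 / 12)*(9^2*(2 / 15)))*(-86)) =130.01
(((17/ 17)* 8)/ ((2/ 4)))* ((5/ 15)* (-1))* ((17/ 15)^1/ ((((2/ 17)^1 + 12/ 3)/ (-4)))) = 5.87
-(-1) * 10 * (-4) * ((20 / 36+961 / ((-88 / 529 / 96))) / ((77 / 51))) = 37334581960 / 2541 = 14692869.72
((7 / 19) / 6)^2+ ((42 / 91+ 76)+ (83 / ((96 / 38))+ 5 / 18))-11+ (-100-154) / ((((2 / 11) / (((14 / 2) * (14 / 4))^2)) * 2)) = -283275806143 / 675792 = -419176.03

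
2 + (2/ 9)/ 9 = 164/ 81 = 2.02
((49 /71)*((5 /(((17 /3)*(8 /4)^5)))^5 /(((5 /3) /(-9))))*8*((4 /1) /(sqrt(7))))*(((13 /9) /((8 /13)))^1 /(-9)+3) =-8859375*sqrt(7) /11910623789056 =-0.00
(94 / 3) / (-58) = -47 / 87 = -0.54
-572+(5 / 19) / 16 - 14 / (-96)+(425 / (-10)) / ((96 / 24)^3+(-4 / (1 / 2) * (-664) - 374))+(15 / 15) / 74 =-6032387837 / 10549218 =-571.83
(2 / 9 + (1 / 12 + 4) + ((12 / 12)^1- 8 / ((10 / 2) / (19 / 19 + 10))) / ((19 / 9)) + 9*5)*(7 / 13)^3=48614419 / 7513740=6.47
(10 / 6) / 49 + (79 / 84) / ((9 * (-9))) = 1067 / 47628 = 0.02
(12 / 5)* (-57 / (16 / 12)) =-513 / 5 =-102.60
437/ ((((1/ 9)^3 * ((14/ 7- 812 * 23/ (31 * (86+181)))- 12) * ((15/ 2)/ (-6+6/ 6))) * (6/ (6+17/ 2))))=8496448101/ 202892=41876.70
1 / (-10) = -1 / 10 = -0.10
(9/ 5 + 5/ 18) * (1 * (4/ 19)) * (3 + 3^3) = 748/ 57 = 13.12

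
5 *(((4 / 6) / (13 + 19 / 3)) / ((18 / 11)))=55 / 522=0.11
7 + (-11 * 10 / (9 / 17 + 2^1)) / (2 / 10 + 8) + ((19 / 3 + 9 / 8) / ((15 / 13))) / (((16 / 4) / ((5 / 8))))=10993765 / 4061952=2.71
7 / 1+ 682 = 689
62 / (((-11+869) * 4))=31 / 1716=0.02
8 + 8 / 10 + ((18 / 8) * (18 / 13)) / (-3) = 1009 / 130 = 7.76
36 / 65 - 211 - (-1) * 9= -13094 / 65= -201.45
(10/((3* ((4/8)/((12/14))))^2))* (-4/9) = -1.45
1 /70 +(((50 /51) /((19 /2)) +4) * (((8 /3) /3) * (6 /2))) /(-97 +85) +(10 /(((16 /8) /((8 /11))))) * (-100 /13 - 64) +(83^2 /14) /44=-12491651869 /49884120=-250.41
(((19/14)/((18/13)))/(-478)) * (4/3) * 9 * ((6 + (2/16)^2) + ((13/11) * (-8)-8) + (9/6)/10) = 9815039/35333760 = 0.28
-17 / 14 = -1.21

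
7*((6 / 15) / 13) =14 / 65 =0.22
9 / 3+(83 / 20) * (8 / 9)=301 / 45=6.69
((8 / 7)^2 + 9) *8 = 4040 / 49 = 82.45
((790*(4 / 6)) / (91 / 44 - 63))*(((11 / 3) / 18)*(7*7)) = -2676520 / 31023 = -86.28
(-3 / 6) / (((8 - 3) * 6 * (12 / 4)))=-1 / 180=-0.01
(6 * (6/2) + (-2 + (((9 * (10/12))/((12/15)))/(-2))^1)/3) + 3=901/48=18.77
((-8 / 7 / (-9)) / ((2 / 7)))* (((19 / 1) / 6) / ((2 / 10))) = 190 / 27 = 7.04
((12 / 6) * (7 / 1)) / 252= 1 / 18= 0.06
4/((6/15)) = 10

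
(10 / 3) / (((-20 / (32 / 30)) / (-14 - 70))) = 14.93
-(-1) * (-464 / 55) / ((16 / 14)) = -406 / 55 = -7.38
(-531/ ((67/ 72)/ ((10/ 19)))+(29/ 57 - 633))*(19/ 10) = -1772.36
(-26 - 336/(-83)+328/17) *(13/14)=-24375/9877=-2.47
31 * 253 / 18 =7843 / 18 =435.72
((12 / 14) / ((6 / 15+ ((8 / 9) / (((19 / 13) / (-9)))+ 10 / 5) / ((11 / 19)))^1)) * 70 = -75 / 7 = -10.71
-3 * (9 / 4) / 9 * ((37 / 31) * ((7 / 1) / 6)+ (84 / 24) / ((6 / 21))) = -5075 / 496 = -10.23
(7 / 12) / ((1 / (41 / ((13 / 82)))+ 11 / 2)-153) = -0.00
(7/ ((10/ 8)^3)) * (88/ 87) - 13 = -101951/ 10875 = -9.37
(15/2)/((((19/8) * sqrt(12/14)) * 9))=10 * sqrt(42)/171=0.38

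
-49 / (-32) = 49 / 32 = 1.53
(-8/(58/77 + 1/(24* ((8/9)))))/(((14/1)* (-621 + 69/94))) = 264704/229896615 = 0.00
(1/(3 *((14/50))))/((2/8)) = 100/21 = 4.76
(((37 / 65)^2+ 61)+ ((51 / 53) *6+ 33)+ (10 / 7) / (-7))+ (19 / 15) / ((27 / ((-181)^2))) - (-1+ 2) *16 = 1440525559918 / 888758325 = 1620.83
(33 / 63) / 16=11 / 336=0.03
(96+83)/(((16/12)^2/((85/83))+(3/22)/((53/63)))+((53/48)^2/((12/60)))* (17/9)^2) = 1655419265280/218697358919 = 7.57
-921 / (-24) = 307 / 8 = 38.38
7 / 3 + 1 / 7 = 52 / 21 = 2.48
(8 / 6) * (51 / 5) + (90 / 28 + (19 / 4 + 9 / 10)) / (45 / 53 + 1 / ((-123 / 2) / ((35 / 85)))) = 63055091 / 2613884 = 24.12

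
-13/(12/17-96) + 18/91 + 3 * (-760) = -336068329/147420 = -2279.67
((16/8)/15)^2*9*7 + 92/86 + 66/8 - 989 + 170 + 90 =-3089809/4300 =-718.56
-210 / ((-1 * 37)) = 210 / 37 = 5.68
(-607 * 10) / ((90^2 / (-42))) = 4249 / 135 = 31.47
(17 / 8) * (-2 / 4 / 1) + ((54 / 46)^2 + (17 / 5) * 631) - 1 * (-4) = 90975963 / 42320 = 2149.72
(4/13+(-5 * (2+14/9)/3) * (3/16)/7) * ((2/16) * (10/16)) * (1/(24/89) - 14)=-5795/48384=-0.12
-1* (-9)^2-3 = -84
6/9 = 2/3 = 0.67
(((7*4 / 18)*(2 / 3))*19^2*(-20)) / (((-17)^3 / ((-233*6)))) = -94206560 / 44217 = -2130.55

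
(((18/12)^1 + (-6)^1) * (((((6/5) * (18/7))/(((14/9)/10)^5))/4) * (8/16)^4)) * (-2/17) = 8968066875/32000528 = 280.25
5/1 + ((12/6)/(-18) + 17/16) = 857/144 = 5.95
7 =7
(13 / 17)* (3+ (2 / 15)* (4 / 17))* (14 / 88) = 70343 / 190740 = 0.37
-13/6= -2.17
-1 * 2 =-2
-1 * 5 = -5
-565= -565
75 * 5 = 375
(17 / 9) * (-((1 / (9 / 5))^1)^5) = -53125 / 531441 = -0.10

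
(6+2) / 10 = 4 / 5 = 0.80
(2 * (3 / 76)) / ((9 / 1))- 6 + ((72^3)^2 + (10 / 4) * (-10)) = 15881803919923 / 114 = 139314069473.01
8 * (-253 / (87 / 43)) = -87032 / 87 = -1000.37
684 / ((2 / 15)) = 5130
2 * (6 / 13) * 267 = 3204 / 13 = 246.46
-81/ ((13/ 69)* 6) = -1863/ 26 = -71.65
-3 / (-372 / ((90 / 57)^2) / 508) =114300 / 11191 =10.21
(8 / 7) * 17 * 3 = 408 / 7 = 58.29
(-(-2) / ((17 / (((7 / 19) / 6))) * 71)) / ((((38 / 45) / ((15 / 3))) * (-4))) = -525 / 3485816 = -0.00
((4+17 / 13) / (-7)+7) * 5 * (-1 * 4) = -11360 / 91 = -124.84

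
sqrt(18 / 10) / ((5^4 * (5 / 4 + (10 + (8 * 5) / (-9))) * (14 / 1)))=54 * sqrt(5) / 5359375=0.00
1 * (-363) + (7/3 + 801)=1321/3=440.33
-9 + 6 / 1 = -3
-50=-50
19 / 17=1.12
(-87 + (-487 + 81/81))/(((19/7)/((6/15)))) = -8022/95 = -84.44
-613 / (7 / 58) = -35554 / 7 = -5079.14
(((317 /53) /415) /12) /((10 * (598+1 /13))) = 4121 /20521335000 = 0.00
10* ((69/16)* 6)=1035/4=258.75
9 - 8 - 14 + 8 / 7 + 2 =-69 / 7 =-9.86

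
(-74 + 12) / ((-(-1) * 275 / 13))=-2.93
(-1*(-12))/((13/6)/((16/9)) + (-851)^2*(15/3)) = 384/115872199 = 0.00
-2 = -2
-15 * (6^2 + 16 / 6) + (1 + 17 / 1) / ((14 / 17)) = -3907 / 7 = -558.14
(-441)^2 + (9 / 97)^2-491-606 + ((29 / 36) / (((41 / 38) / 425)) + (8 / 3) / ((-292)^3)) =193701.32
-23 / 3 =-7.67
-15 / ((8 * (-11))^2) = -0.00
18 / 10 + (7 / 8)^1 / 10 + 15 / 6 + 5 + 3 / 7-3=3817 / 560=6.82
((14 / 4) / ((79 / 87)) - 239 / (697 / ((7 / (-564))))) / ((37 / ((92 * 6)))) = 5512343438 / 95754557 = 57.57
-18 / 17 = -1.06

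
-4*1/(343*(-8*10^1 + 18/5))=10/65513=0.00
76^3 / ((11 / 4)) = 1755904 / 11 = 159627.64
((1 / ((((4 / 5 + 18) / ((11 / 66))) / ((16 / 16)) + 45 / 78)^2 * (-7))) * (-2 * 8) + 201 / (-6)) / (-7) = 101884137949 / 21289335858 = 4.79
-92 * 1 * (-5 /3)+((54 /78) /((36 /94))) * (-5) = 11255 /78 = 144.29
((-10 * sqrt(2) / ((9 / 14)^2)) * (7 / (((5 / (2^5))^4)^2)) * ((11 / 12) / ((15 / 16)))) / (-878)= 66375317945581568 * sqrt(2) / 125012109375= 750878.26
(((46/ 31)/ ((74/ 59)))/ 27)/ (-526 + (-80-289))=-1357/ 27717255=-0.00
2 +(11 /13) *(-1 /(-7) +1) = 270 /91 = 2.97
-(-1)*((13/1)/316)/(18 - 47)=-0.00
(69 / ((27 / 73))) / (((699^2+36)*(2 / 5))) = 8395 / 8795466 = 0.00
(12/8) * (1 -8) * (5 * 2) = -105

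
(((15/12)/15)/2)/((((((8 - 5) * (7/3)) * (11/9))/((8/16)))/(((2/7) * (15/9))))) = 5/4312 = 0.00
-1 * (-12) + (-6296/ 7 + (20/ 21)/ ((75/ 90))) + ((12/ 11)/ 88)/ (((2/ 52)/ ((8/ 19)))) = -14260812/ 16093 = -886.15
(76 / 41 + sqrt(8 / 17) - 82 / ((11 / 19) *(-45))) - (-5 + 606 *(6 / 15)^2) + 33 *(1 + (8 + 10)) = 2 *sqrt(34) / 17 + 54800674 / 101475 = 540.73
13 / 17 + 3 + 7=183 / 17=10.76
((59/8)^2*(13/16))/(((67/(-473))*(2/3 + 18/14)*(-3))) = 149832683/2812928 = 53.27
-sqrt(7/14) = -sqrt(2)/2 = -0.71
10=10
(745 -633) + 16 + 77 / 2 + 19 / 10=842 / 5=168.40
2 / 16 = 1 / 8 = 0.12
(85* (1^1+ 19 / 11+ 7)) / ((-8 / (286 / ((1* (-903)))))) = 118235 / 3612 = 32.73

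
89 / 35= 2.54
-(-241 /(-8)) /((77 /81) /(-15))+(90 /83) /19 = 461824695 /971432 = 475.41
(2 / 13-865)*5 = -56215 / 13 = -4324.23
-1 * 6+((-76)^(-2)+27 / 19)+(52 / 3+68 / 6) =417395 / 17328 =24.09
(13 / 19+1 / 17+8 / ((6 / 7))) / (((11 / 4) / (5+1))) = 78112 / 3553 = 21.98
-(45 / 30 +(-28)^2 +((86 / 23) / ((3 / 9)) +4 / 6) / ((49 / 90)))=-1819717 / 2254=-807.33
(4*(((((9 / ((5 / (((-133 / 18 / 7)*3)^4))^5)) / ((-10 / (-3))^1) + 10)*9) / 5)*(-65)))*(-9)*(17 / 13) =639030268161307690567045217 / 13060694016000000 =48927742076.99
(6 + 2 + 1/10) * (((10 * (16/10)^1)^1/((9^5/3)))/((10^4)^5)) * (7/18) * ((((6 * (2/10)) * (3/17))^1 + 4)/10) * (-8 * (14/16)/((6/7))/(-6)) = 61397/4182637500000000000000000000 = 0.00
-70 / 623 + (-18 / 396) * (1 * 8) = -466 / 979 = -0.48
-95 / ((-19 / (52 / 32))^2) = -845 / 1216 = -0.69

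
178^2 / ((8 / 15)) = 118815 / 2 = 59407.50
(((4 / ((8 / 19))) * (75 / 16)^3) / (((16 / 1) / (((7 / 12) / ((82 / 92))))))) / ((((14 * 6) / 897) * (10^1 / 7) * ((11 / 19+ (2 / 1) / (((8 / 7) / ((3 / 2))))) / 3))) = 1466283853125 / 5234229248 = 280.13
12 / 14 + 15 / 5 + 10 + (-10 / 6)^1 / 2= 547 / 42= 13.02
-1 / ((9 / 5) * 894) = -5 / 8046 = -0.00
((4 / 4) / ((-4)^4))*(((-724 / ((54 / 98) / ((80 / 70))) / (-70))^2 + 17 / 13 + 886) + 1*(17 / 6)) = 639850541 / 121305600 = 5.27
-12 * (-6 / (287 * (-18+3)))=-24 / 1435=-0.02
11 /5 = 2.20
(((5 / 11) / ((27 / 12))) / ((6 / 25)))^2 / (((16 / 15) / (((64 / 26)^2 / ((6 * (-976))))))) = -625000 / 909346581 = -0.00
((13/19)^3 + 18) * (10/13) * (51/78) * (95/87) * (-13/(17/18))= -18848850/136097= -138.50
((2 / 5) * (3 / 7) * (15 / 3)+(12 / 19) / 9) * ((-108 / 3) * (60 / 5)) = -53280 / 133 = -400.60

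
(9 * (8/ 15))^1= 24/ 5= 4.80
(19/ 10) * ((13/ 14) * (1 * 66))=8151/ 70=116.44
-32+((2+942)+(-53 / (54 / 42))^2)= 2611.27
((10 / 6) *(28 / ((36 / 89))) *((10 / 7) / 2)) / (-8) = -2225 / 216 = -10.30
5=5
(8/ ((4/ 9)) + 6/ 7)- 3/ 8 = 1035/ 56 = 18.48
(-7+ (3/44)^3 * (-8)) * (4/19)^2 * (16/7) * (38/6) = -2386016/531069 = -4.49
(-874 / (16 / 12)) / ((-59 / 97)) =127167 / 118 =1077.69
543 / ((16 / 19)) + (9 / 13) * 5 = 134841 / 208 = 648.27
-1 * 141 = -141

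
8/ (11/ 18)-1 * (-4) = 188/ 11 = 17.09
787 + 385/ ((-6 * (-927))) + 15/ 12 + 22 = 9013991/ 11124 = 810.32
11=11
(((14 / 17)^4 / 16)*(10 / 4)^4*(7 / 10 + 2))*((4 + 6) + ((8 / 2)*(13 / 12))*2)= 18907875 / 334084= 56.60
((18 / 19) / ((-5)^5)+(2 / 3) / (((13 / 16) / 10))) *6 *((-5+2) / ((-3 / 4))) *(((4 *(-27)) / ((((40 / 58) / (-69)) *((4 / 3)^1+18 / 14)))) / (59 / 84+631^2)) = 14485616230825152 / 7099347578984375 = 2.04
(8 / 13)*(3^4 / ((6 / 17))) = 141.23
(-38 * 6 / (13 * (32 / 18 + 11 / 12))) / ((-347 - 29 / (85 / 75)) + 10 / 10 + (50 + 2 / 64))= 1488384 / 73527649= 0.02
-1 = -1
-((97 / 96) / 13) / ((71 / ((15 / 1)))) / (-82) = 485 / 2421952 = 0.00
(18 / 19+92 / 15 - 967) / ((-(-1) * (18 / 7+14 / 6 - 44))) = 1915039 / 77995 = 24.55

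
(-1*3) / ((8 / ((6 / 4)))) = -9 / 16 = -0.56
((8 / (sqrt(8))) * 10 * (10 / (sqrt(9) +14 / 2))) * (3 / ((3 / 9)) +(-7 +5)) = 140 * sqrt(2) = 197.99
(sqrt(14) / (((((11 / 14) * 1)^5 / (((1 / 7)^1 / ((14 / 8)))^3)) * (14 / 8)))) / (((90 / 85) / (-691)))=-2.53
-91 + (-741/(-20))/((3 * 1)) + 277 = 3967/20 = 198.35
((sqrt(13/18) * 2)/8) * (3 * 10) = 6.37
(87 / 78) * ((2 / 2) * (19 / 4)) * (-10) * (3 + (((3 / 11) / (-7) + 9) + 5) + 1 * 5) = -4658705 / 4004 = -1163.51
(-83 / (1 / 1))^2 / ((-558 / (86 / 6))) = -296227 / 1674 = -176.96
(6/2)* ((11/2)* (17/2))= 561/4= 140.25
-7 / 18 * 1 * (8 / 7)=-4 / 9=-0.44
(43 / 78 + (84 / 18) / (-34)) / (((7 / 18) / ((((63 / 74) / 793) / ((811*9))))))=27 / 172420222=0.00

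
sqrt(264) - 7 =-7 + 2 * sqrt(66) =9.25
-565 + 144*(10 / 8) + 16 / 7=-2679 / 7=-382.71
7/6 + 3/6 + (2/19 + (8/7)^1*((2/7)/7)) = 35555/19551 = 1.82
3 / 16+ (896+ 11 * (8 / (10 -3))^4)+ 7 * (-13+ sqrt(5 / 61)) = 7 * sqrt(305) / 61+ 31652979 / 38416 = 825.96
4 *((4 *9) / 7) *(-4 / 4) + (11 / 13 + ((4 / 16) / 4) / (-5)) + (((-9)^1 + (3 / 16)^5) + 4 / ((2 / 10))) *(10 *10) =128851602781 / 119275520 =1080.29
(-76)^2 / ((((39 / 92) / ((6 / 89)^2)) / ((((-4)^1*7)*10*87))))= -155336509440 / 102973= -1508516.89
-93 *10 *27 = -25110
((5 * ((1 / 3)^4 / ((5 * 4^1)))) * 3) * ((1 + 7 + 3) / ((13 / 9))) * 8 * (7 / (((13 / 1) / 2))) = 308 / 507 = 0.61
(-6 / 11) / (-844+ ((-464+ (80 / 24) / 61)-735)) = 1098 / 4112449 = 0.00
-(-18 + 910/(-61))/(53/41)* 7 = 576296/3233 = 178.25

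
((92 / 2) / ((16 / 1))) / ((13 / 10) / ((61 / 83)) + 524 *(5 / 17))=119255 / 6466172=0.02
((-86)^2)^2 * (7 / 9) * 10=3829057120 / 9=425450791.11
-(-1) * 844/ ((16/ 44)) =2321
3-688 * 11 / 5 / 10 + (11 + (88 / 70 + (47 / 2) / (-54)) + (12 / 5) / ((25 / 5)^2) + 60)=-7223773 / 94500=-76.44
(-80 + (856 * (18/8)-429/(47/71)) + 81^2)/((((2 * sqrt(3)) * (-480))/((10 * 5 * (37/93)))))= -33731975 * sqrt(3)/629424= -92.82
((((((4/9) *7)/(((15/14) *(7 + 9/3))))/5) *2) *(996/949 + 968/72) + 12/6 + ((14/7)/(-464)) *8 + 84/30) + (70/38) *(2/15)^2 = 6.48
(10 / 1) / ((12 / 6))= 5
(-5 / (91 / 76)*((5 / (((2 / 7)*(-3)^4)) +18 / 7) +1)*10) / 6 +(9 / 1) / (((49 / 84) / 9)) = 17413586 / 154791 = 112.50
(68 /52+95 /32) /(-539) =-1779 /224224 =-0.01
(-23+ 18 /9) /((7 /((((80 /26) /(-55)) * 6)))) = 144 /143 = 1.01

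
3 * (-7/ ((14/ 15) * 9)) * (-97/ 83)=2.92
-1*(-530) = 530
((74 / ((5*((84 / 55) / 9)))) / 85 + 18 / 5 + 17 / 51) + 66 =50665 / 714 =70.96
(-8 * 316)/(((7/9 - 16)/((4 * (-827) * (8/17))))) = -602108928/2329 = -258526.80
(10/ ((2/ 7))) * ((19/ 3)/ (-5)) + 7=-37.33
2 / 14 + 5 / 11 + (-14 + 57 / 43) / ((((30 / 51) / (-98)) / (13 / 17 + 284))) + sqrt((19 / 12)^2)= 23890828289 / 39732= 601299.41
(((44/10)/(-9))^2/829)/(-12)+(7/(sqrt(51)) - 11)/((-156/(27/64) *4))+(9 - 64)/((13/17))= -4821338421427/67041561600 - 21 *sqrt(51)/226304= -71.92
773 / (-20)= -38.65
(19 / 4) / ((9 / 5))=95 / 36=2.64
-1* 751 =-751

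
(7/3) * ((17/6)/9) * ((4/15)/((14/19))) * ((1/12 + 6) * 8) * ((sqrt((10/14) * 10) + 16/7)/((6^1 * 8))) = 47158/76545 + 23579 * sqrt(14)/122472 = 1.34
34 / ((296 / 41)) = 697 / 148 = 4.71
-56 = -56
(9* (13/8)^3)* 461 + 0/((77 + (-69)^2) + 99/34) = 9115353/512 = 17803.42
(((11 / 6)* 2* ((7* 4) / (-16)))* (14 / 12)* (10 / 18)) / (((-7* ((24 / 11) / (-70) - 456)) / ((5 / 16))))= -741125 / 1820330496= -0.00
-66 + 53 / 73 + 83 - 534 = -37688 / 73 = -516.27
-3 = -3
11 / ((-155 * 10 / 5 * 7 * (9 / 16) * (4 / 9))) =-0.02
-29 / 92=-0.32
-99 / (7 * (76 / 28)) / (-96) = 33 / 608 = 0.05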